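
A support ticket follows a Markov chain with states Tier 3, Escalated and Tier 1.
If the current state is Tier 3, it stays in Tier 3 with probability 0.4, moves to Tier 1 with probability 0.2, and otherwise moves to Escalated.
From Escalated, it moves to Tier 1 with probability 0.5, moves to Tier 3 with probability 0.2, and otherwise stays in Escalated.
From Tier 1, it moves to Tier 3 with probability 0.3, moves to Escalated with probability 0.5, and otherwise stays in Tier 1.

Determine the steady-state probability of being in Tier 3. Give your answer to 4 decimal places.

Let the stationary distribution be π with π = πP and π_1 + π_2 + π_3 = 1.
π_1 = 0.4·π_1 + 0.2·π_2 + 0.3·π_3
π_2 = 0.4·π_1 + 0.3·π_2 + 0.5·π_3
Solving with the normalization constraint gives π = (0.2897, 0.3925, 0.3178).
So the stationary probability of Tier 3 is 0.2897.

0.2897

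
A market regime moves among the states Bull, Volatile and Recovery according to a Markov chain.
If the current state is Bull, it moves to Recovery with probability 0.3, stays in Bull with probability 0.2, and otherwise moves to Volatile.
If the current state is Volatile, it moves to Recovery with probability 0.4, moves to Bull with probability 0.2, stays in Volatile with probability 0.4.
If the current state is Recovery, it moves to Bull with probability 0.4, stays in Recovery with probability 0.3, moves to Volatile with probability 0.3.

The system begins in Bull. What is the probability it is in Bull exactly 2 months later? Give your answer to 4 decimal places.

0.2600

Sum over the intermediate state after 1 month:
P = P(Bull→Bull)·P(Bull→Bull) + P(Bull→Volatile)·P(Volatile→Bull) + P(Bull→Recovery)·P(Recovery→Bull)
  = 0.2×0.2 + 0.5×0.2 + 0.3×0.4
  = 0.0400 + 0.1000 + 0.1200 = 0.2600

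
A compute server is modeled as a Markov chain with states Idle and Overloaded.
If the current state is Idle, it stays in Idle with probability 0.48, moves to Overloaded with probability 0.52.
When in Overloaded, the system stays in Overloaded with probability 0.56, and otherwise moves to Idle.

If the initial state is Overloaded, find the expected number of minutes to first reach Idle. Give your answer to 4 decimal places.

2.2727

Let t(s) be the expected number of minutes to first reach Idle from state s, with t(Idle) = 0. Conditioning on the first minute:
t(Overloaded) = 1 + 0.56·t(Overloaded)
Solving: t(Overloaded) = 2.2727.
Expected minutes from Overloaded to Idle: 2.2727.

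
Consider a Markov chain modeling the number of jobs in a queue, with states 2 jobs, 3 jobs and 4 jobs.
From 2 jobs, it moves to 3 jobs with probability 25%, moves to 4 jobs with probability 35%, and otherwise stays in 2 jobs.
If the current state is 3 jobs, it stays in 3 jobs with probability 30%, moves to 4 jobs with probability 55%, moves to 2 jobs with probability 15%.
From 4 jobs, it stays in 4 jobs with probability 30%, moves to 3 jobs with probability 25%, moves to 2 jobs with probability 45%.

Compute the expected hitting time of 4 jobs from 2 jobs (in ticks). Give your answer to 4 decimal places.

2.4837

Let t(s) be the expected number of ticks to first reach 4 jobs from state s, with t(4 jobs) = 0. Conditioning on the first tick:
t(2 jobs) = 1 + 0.4·t(2 jobs) + 0.25·t(3 jobs)
t(3 jobs) = 1 + 0.15·t(2 jobs) + 0.3·t(3 jobs)
Solving: t(2 jobs) = 2.4837, t(3 jobs) = 1.9608.
Expected ticks from 2 jobs to 4 jobs: 2.4837.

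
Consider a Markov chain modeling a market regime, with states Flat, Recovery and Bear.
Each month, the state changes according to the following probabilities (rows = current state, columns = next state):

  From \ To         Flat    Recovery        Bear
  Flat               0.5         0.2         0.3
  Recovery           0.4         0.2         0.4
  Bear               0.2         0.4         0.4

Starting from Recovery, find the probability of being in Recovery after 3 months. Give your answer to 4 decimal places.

0.2720

Propagate the distribution vector 3 months from Recovery.
After 0 months: (0.0000, 1.0000, 0.0000)
After 1 month: (0.4000, 0.2000, 0.4000)
After 2 months: (0.3600, 0.2800, 0.3600)
After 3 months: (0.3640, 0.2720, 0.3640)
P(in Recovery after 3 months) = 0.2720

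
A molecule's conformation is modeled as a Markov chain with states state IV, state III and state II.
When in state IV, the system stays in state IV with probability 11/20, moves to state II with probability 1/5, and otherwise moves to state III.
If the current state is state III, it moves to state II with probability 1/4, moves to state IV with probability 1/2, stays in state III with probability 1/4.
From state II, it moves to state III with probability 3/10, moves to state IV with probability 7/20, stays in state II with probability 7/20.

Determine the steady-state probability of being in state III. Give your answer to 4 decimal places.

0.2625

Let the stationary distribution be π with π = πP and π_1 + π_2 + π_3 = 1.
π_1 = 0.55·π_1 + 0.5·π_2 + 0.35·π_3
π_2 = 0.25·π_1 + 0.25·π_2 + 0.3·π_3
Solving with the normalization constraint gives π = (0.4867, 0.2625, 0.2507).
So the stationary probability of state III is 0.2625.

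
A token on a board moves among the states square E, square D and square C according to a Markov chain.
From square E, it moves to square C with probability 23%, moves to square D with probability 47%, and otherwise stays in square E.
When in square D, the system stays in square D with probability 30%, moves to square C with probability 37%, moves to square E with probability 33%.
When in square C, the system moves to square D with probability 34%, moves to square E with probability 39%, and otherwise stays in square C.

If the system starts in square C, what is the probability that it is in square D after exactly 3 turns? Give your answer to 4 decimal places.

0.3684

Propagate the distribution vector 3 turns from square C.
After 0 turns: (0.0000, 0.0000, 1.0000)
After 1 turn: (0.3900, 0.3400, 0.2700)
After 2 turns: (0.3345, 0.3771, 0.2884)
After 3 turns: (0.3373, 0.3684, 0.2943)
P(in square D after 3 turns) = 0.3684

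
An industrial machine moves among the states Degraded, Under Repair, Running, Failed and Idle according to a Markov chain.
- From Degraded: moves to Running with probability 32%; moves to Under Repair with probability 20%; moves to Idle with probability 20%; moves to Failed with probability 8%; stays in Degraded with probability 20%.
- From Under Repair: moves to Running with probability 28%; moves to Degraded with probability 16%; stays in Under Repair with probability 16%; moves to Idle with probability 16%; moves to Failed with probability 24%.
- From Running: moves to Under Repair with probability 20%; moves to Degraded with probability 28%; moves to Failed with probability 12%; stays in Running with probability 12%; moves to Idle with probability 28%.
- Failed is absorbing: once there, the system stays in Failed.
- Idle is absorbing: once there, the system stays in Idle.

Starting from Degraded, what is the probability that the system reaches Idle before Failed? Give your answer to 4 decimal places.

Let h(s) be the probability of absorption at Idle starting from transient state s. Then h(Idle) = 1 and h(Failed) = 0. By first-step analysis:
h(Degraded) = 0.2·h(Degraded) + 0.2·h(Under Repair) + 0.32·h(Running) + 0.08·0 + 0.2·1
h(Under Repair) = 0.16·h(Degraded) + 0.16·h(Under Repair) + 0.28·h(Running) + 0.24·0 + 0.16·1
h(Running) = 0.28·h(Degraded) + 0.2·h(Under Repair) + 0.12·h(Running) + 0.12·0 + 0.28·1
Solving: h(Degraded) = 0.6375, h(Under Repair) = 0.5254, h(Running) = 0.6404.
Starting from Degraded, the probability is 0.6375.

0.6375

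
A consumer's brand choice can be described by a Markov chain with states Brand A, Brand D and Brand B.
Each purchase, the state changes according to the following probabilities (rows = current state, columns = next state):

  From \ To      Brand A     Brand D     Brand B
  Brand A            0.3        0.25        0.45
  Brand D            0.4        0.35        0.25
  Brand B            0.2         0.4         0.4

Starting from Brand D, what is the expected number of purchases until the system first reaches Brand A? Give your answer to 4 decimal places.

2.9310

Let t(s) be the expected number of purchases to first reach Brand A from state s, with t(Brand A) = 0. Conditioning on the first purchase:
t(Brand D) = 1 + 0.35·t(Brand D) + 0.25·t(Brand B)
t(Brand B) = 1 + 0.4·t(Brand D) + 0.4·t(Brand B)
Solving: t(Brand D) = 2.9310, t(Brand B) = 3.6207.
Expected purchases from Brand D to Brand A: 2.9310.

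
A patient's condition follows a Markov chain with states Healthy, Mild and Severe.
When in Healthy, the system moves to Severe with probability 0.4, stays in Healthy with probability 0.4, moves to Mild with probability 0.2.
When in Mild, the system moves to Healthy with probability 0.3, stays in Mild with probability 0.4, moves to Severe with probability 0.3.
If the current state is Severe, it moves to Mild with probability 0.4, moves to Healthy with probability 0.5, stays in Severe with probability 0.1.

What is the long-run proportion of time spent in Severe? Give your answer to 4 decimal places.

0.2830

Let the stationary distribution be π with π = πP and π_1 + π_2 + π_3 = 1.
π_1 = 0.4·π_1 + 0.3·π_2 + 0.5·π_3
π_2 = 0.2·π_1 + 0.4·π_2 + 0.4·π_3
Solving with the normalization constraint gives π = (0.3962, 0.3208, 0.2830).
So the stationary probability of Severe is 0.2830.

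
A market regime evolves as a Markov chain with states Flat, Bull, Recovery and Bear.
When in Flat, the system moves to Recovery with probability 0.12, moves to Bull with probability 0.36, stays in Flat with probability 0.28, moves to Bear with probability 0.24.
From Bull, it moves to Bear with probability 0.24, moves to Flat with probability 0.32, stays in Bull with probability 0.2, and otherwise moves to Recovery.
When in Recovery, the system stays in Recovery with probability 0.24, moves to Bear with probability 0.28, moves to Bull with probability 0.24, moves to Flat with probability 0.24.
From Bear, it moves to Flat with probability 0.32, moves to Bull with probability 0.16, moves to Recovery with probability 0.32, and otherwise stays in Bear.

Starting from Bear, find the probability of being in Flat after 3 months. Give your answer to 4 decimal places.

Propagate the distribution vector 3 months from Bear.
After 0 months: (0.0000, 0.0000, 0.0000, 1.0000)
After 1 month: (0.3200, 0.1600, 0.3200, 0.2000)
After 2 months: (0.2816, 0.2560, 0.2176, 0.2448)
After 3 months: (0.2913, 0.2440, 0.2258, 0.2389)
P(in Flat after 3 months) = 0.2913

0.2913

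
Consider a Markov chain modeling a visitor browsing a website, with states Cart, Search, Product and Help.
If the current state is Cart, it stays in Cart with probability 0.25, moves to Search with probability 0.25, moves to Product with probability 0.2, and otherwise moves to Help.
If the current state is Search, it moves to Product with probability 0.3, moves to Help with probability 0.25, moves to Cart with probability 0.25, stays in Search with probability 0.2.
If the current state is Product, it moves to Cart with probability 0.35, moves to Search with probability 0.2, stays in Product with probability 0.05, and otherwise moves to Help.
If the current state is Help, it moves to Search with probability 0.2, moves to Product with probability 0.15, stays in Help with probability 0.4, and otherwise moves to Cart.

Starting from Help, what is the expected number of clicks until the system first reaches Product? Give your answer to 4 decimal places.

Let t(s) be the expected number of clicks to first reach Product from state s, with t(Product) = 0. Conditioning on the first click:
t(Cart) = 1 + 0.25·t(Cart) + 0.25·t(Search) + 0.3·t(Help)
t(Search) = 1 + 0.25·t(Cart) + 0.2·t(Search) + 0.25·t(Help)
t(Help) = 1 + 0.25·t(Cart) + 0.2·t(Search) + 0.4·t(Help)
Solving: t(Cart) = 4.8489, t(Search) = 4.3730, t(Help) = 5.1447.
Expected clicks from Help to Product: 5.1447.

5.1447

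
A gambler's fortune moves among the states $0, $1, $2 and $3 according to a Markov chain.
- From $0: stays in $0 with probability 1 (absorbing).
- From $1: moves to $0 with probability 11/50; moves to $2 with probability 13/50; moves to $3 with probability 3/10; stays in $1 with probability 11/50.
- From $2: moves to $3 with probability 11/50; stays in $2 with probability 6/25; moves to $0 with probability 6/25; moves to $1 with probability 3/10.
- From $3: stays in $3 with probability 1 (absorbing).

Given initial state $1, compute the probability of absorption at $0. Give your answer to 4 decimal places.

Let h(s) be the probability of absorption at $0 starting from transient state s. Then h($0) = 1 and h($3) = 0. By first-step analysis:
h($1) = 0.22·1 + 0.22·h($1) + 0.26·h($2) + 0.3·0
h($2) = 0.24·1 + 0.3·h($1) + 0.24·h($2) + 0.22·0
Solving: h($1) = 0.4460, h($2) = 0.4918.
Starting from $1, the probability is 0.4460.

0.4460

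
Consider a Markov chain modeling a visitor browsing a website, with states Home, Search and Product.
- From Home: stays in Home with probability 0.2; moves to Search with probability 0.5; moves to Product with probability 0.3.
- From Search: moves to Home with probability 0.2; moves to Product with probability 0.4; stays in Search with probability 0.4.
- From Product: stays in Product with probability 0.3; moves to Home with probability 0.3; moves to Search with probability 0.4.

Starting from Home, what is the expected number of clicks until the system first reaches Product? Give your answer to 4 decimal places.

Let t(s) be the expected number of clicks to first reach Product from state s, with t(Product) = 0. Conditioning on the first click:
t(Home) = 1 + 0.2·t(Home) + 0.5·t(Search)
t(Search) = 1 + 0.2·t(Home) + 0.4·t(Search)
Solving: t(Home) = 2.8947, t(Search) = 2.6316.
Expected clicks from Home to Product: 2.8947.

2.8947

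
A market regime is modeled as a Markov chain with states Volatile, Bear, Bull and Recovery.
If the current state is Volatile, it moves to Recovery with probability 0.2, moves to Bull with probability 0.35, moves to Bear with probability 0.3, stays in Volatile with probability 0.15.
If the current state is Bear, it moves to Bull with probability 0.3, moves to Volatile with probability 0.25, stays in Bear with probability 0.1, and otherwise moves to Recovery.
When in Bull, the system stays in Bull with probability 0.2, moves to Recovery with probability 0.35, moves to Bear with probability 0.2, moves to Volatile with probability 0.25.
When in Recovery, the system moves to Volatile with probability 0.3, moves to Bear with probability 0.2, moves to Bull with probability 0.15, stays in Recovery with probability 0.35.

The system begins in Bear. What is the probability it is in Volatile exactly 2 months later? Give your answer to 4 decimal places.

0.2425

Propagate the distribution vector 2 months from Bear.
After 0 months: (0.0000, 1.0000, 0.0000, 0.0000)
After 1 month: (0.2500, 0.1000, 0.3000, 0.3500)
After 2 months: (0.2425, 0.2150, 0.2300, 0.3125)
P(in Volatile after 2 months) = 0.2425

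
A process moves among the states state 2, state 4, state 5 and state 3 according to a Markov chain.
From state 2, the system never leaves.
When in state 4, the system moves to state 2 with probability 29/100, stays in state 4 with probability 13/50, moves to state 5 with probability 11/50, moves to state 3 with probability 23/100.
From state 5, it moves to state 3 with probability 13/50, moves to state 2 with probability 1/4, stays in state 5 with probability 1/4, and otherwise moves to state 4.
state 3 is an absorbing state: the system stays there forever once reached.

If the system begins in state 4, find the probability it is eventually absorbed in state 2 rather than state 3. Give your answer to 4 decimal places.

0.5426

Let h(s) be the probability of absorption at state 2 starting from transient state s. Then h(state 2) = 1 and h(state 3) = 0. By first-step analysis:
h(state 4) = 0.29·1 + 0.26·h(state 4) + 0.22·h(state 5) + 0.23·0
h(state 5) = 0.25·1 + 0.24·h(state 4) + 0.25·h(state 5) + 0.26·0
Solving: h(state 4) = 0.5426, h(state 5) = 0.5070.
Starting from state 4, the probability is 0.5426.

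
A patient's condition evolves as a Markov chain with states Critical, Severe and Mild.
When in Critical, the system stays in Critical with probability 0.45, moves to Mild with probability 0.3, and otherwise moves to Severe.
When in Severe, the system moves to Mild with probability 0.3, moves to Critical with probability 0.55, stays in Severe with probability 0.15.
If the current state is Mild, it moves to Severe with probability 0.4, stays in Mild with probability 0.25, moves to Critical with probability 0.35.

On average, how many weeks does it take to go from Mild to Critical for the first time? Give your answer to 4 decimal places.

2.4155

Let t(s) be the expected number of weeks to first reach Critical from state s, with t(Critical) = 0. Conditioning on the first week:
t(Severe) = 1 + 0.15·t(Severe) + 0.3·t(Mild)
t(Mild) = 1 + 0.4·t(Severe) + 0.25·t(Mild)
Solving: t(Severe) = 2.0290, t(Mild) = 2.4155.
Expected weeks from Mild to Critical: 2.4155.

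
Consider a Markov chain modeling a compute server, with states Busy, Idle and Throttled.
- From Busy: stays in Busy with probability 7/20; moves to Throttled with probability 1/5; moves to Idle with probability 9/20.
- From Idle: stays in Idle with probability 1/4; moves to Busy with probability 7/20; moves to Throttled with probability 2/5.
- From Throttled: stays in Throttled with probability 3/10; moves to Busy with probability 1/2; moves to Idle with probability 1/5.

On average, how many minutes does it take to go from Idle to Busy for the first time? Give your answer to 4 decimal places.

Let t(s) be the expected number of minutes to first reach Busy from state s, with t(Busy) = 0. Conditioning on the first minute:
t(Idle) = 1 + 0.25·t(Idle) + 0.4·t(Throttled)
t(Throttled) = 1 + 0.2·t(Idle) + 0.3·t(Throttled)
Solving: t(Idle) = 2.4719, t(Throttled) = 2.1348.
Expected minutes from Idle to Busy: 2.4719.

2.4719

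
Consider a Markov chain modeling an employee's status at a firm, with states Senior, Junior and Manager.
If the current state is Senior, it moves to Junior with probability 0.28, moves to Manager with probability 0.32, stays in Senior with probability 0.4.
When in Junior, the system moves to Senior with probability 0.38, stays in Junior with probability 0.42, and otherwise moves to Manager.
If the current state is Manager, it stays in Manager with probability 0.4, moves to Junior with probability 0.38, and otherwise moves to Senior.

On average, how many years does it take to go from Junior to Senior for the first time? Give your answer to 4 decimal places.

Let t(s) be the expected number of years to first reach Senior from state s, with t(Senior) = 0. Conditioning on the first year:
t(Junior) = 1 + 0.42·t(Junior) + 0.2·t(Manager)
t(Manager) = 1 + 0.38·t(Junior) + 0.4·t(Manager)
Solving: t(Junior) = 2.9412, t(Manager) = 3.5294.
Expected years from Junior to Senior: 2.9412.

2.9412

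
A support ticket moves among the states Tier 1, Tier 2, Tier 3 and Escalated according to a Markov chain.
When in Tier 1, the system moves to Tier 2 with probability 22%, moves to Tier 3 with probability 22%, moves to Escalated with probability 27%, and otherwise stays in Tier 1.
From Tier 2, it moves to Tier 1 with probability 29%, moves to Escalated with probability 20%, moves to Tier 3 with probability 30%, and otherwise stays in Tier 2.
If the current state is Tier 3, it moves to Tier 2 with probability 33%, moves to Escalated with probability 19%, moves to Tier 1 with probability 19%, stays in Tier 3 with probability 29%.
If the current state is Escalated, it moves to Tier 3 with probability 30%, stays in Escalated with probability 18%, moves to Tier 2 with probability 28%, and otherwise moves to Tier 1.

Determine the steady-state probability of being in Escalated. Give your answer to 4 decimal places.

Let the stationary distribution be π with π = πP and π_1 + π_2 + π_3 + π_4 = 1.
π_1 = 0.29·π_1 + 0.29·π_2 + 0.19·π_3 + 0.24·π_4
π_2 = 0.22·π_1 + 0.21·π_2 + 0.33·π_3 + 0.28·π_4
π_3 = 0.22·π_1 + 0.3·π_2 + 0.29·π_3 + 0.3·π_4
Solving with the normalization constraint gives π = (0.2518, 0.2605, 0.2771, 0.2106).
So the stationary probability of Escalated is 0.2106.

0.2106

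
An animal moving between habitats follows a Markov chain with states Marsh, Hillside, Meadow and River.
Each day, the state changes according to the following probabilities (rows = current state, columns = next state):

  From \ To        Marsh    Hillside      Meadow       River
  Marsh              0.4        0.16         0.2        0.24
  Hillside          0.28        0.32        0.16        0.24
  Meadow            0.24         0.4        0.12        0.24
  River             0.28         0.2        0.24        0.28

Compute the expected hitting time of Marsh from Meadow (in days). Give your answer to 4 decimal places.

3.8028

Let t(s) be the expected number of days to first reach Marsh from state s, with t(Marsh) = 0. Conditioning on the first day:
t(Hillside) = 1 + 0.32·t(Hillside) + 0.16·t(Meadow) + 0.24·t(River)
t(Meadow) = 1 + 0.4·t(Hillside) + 0.12·t(Meadow) + 0.24·t(River)
t(River) = 1 + 0.2·t(Hillside) + 0.24·t(Meadow) + 0.28·t(River)
Solving: t(Hillside) = 3.6620, t(Meadow) = 3.8028, t(River) = 3.6737.
Expected days from Meadow to Marsh: 3.8028.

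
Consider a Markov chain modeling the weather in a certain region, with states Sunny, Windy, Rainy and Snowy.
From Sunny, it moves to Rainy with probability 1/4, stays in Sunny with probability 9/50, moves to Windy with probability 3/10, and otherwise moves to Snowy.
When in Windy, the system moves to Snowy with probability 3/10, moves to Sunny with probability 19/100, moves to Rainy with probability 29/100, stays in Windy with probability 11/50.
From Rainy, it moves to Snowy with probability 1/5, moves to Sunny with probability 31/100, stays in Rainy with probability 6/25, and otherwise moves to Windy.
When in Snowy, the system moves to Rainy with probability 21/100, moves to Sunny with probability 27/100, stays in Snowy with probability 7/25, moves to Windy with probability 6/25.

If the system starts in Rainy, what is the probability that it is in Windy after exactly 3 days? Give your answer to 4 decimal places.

0.2513

Propagate the distribution vector 3 days from Rainy.
After 0 days: (0.0000, 0.0000, 1.0000, 0.0000)
After 1 day: (0.3100, 0.2500, 0.2400, 0.2000)
After 2 days: (0.2317, 0.2560, 0.2496, 0.2627)
After 3 days: (0.2387, 0.2513, 0.2472, 0.2628)
P(in Windy after 3 days) = 0.2513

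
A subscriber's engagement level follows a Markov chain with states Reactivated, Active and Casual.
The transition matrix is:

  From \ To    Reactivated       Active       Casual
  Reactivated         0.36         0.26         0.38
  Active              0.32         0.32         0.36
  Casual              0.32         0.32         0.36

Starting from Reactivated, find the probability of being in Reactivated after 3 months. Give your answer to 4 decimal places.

Propagate the distribution vector 3 months from Reactivated.
After 0 months: (1.0000, 0.0000, 0.0000)
After 1 month: (0.3600, 0.2600, 0.3800)
After 2 months: (0.3344, 0.2984, 0.3672)
After 3 months: (0.3334, 0.2999, 0.3667)
P(in Reactivated after 3 months) = 0.3334

0.3334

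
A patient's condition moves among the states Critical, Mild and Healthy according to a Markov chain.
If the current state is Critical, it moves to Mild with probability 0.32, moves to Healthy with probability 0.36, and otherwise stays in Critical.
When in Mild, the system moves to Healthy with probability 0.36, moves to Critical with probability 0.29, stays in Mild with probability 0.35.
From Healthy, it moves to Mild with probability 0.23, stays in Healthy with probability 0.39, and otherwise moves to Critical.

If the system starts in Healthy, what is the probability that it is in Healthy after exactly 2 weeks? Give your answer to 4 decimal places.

Sum over the intermediate state after 1 week:
P = P(Healthy→Critical)·P(Critical→Healthy) + P(Healthy→Mild)·P(Mild→Healthy) + P(Healthy→Healthy)·P(Healthy→Healthy)
  = 0.38×0.36 + 0.23×0.36 + 0.39×0.39
  = 0.1368 + 0.0828 + 0.1521 = 0.3717

0.3717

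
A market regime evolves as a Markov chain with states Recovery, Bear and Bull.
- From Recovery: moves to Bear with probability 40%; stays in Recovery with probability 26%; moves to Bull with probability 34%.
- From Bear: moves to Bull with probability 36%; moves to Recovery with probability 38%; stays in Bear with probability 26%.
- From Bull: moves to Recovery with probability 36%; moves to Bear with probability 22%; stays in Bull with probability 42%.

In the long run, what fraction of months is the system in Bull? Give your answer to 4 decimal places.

Let the stationary distribution be π with π = πP and π_1 + π_2 + π_3 = 1.
π_1 = 0.26·π_1 + 0.38·π_2 + 0.36·π_3
π_2 = 0.4·π_1 + 0.26·π_2 + 0.22·π_3
Solving with the normalization constraint gives π = (0.3326, 0.2915, 0.3759).
So the stationary probability of Bull is 0.3759.

0.3759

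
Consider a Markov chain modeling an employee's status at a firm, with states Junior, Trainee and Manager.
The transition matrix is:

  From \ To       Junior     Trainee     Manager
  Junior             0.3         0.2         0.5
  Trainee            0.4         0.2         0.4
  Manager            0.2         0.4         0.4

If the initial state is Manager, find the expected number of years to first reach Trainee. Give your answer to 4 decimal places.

2.8125

Let t(s) be the expected number of years to first reach Trainee from state s, with t(Trainee) = 0. Conditioning on the first year:
t(Junior) = 1 + 0.3·t(Junior) + 0.5·t(Manager)
t(Manager) = 1 + 0.2·t(Junior) + 0.4·t(Manager)
Solving: t(Junior) = 3.4375, t(Manager) = 2.8125.
Expected years from Manager to Trainee: 2.8125.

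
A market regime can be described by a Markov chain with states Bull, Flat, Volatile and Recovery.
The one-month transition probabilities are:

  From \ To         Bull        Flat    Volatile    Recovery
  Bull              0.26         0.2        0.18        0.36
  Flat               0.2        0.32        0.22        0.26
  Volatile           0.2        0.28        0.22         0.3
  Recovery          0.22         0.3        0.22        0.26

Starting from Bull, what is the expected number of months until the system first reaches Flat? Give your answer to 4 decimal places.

Let t(s) be the expected number of months to first reach Flat from state s, with t(Flat) = 0. Conditioning on the first month:
t(Bull) = 1 + 0.26·t(Bull) + 0.18·t(Volatile) + 0.36·t(Recovery)
t(Volatile) = 1 + 0.2·t(Bull) + 0.22·t(Volatile) + 0.3·t(Recovery)
t(Recovery) = 1 + 0.22·t(Bull) + 0.22·t(Volatile) + 0.26·t(Recovery)
Solving: t(Bull) = 4.0374, t(Volatile) = 3.7246, t(Recovery) = 3.6589.
Expected months from Bull to Flat: 4.0374.

4.0374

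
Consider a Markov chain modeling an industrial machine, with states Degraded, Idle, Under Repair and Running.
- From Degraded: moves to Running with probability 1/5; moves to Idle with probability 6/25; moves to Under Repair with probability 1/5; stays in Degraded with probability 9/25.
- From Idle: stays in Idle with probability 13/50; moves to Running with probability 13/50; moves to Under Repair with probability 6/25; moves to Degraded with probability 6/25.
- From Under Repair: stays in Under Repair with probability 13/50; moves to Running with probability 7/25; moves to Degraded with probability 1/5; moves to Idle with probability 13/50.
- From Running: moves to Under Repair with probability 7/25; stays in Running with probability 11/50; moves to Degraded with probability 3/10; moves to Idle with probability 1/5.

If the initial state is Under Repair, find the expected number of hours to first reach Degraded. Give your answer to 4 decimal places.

4.2421

Let t(s) be the expected number of hours to first reach Degraded from state s, with t(Degraded) = 0. Conditioning on the first hour:
t(Idle) = 1 + 0.26·t(Idle) + 0.24·t(Under Repair) + 0.26·t(Running)
t(Under Repair) = 1 + 0.26·t(Idle) + 0.26·t(Under Repair) + 0.28·t(Running)
t(Running) = 1 + 0.2·t(Idle) + 0.28·t(Under Repair) + 0.22·t(Running)
Solving: t(Idle) = 4.0803, t(Under Repair) = 4.2421, t(Running) = 3.8511.
Expected hours from Under Repair to Degraded: 4.2421.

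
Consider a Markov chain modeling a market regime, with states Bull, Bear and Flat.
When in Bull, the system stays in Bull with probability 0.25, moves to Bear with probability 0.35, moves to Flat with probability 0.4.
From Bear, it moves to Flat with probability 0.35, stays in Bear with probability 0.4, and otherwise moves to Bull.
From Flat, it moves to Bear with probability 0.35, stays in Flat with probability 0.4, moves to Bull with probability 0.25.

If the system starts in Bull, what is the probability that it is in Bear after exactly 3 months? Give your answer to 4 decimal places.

0.3684

Propagate the distribution vector 3 months from Bull.
After 0 months: (1.0000, 0.0000, 0.0000)
After 1 month: (0.2500, 0.3500, 0.4000)
After 2 months: (0.2500, 0.3675, 0.3825)
After 3 months: (0.2500, 0.3684, 0.3816)
P(in Bear after 3 months) = 0.3684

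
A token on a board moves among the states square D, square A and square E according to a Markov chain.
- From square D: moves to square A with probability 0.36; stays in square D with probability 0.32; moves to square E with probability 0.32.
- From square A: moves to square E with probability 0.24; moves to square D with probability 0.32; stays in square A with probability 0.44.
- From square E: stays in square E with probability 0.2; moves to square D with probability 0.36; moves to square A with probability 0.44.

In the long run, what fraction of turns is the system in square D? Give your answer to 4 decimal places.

Let the stationary distribution be π with π = πP and π_1 + π_2 + π_3 = 1.
π_1 = 0.32·π_1 + 0.32·π_2 + 0.36·π_3
π_2 = 0.36·π_1 + 0.44·π_2 + 0.44·π_3
Solving with the normalization constraint gives π = (0.3302, 0.4136, 0.2562).
So the stationary probability of square D is 0.3302.

0.3302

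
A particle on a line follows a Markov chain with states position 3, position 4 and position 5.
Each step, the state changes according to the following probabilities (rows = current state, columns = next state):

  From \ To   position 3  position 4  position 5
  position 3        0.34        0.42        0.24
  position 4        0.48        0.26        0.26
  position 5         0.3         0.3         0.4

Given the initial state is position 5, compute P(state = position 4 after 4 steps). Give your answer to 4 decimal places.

Propagate the distribution vector 4 steps from position 5.
After 0 steps: (0.0000, 0.0000, 1.0000)
After 1 step: (0.3000, 0.3000, 0.4000)
After 2 steps: (0.3660, 0.3240, 0.3100)
After 3 steps: (0.3730, 0.3310, 0.2961)
After 4 steps: (0.3745, 0.3315, 0.2940)
P(in position 4 after 4 steps) = 0.3315

0.3315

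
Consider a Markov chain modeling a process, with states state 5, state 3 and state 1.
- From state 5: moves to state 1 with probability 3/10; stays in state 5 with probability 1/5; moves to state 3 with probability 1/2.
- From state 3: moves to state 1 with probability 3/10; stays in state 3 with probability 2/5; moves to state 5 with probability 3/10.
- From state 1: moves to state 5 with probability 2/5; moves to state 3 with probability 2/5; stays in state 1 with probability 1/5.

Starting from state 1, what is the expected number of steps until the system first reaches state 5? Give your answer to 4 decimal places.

Let t(s) be the expected number of steps to first reach state 5 from state s, with t(state 5) = 0. Conditioning on the first step:
t(state 3) = 1 + 0.4·t(state 3) + 0.3·t(state 1)
t(state 1) = 1 + 0.4·t(state 3) + 0.2·t(state 1)
Solving: t(state 3) = 3.0556, t(state 1) = 2.7778.
Expected steps from state 1 to state 5: 2.7778.

2.7778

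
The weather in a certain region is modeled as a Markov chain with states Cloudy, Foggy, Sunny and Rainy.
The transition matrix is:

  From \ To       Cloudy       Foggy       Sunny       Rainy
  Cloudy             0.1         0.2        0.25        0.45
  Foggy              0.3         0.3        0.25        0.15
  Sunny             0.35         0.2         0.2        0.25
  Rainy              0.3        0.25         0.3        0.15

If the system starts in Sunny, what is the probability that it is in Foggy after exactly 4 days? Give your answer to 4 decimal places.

0.2361

Propagate the distribution vector 4 days from Sunny.
After 0 days: (0.0000, 0.0000, 1.0000, 0.0000)
After 1 day: (0.3500, 0.2000, 0.2000, 0.2500)
After 2 days: (0.2400, 0.2325, 0.2525, 0.2750)
After 3 days: (0.2646, 0.2370, 0.2511, 0.2473)
After 4 days: (0.2596, 0.2361, 0.2498, 0.2545)
P(in Foggy after 4 days) = 0.2361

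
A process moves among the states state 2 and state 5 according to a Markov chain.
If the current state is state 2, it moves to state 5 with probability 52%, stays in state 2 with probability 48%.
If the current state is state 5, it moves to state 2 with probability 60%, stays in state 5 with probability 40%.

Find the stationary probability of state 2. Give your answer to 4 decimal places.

Let the stationary distribution be π with π = πP and π_1 + π_2 = 1.
π_1 = 0.48·π_1 + 0.6·π_2
Solving with the normalization constraint gives π = (0.5357, 0.4643).
So the stationary probability of state 2 is 0.5357.

0.5357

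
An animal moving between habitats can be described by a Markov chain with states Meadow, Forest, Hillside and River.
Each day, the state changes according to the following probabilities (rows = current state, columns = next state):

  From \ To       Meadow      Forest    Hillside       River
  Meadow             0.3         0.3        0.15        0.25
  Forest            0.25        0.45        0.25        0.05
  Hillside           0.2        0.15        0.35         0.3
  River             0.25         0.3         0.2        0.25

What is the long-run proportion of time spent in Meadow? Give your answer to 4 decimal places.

0.2506

Let the stationary distribution be π with π = πP and π_1 + π_2 + π_3 + π_4 = 1.
π_1 = 0.3·π_1 + 0.25·π_2 + 0.2·π_3 + 0.25·π_4
π_2 = 0.3·π_1 + 0.45·π_2 + 0.15·π_3 + 0.3·π_4
π_3 = 0.15·π_1 + 0.25·π_2 + 0.35·π_3 + 0.2·π_4
Solving with the normalization constraint gives π = (0.2506, 0.3108, 0.2388, 0.1998).
So the stationary probability of Meadow is 0.2506.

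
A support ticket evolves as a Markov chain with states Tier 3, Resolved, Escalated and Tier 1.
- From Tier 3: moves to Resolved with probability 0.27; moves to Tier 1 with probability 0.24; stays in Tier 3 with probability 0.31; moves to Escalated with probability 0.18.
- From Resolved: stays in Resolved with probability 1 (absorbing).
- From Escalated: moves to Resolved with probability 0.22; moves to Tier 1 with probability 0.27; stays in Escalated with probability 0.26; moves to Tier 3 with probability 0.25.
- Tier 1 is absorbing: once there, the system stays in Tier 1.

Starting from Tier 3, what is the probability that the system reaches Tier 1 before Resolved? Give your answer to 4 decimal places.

Let h(s) be the probability of absorption at Tier 1 starting from transient state s. Then h(Tier 1) = 1 and h(Resolved) = 0. By first-step analysis:
h(Tier 3) = 0.31·h(Tier 3) + 0.27·0 + 0.18·h(Escalated) + 0.24·1
h(Escalated) = 0.25·h(Tier 3) + 0.22·0 + 0.26·h(Escalated) + 0.27·1
Solving: h(Tier 3) = 0.4858, h(Escalated) = 0.5290.
Starting from Tier 3, the probability is 0.4858.

0.4858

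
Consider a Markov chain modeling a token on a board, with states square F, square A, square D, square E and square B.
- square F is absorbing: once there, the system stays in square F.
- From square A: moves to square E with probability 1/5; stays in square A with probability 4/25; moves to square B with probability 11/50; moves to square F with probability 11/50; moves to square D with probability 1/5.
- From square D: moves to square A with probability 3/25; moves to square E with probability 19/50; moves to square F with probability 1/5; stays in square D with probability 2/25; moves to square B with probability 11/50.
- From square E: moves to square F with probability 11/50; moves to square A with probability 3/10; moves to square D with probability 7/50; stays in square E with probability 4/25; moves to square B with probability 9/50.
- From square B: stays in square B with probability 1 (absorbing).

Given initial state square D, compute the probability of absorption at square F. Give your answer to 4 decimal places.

0.5008

Let h(s) be the probability of absorption at square F starting from transient state s. Then h(square F) = 1 and h(square B) = 0. By first-step analysis:
h(square A) = 0.22·1 + 0.16·h(square A) + 0.2·h(square D) + 0.2·h(square E) + 0.22·0
h(square D) = 0.2·1 + 0.12·h(square A) + 0.08·h(square D) + 0.38·h(square E) + 0.22·0
h(square E) = 0.22·1 + 0.3·h(square A) + 0.14·h(square D) + 0.16·h(square E) + 0.18·0
Solving: h(square A) = 0.5064, h(square D) = 0.5008, h(square E) = 0.5262.
Starting from square D, the probability is 0.5008.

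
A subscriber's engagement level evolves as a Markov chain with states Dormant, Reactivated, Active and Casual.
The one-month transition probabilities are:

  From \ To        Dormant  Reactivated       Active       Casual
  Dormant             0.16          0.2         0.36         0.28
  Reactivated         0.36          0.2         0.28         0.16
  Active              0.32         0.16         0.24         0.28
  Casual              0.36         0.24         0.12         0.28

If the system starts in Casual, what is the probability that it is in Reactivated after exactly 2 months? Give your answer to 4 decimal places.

0.2064

Propagate the distribution vector 2 months from Casual.
After 0 months: (0.0000, 0.0000, 0.0000, 1.0000)
After 1 month: (0.3600, 0.2400, 0.1200, 0.2800)
After 2 months: (0.2832, 0.2064, 0.2592, 0.2512)
P(in Reactivated after 2 months) = 0.2064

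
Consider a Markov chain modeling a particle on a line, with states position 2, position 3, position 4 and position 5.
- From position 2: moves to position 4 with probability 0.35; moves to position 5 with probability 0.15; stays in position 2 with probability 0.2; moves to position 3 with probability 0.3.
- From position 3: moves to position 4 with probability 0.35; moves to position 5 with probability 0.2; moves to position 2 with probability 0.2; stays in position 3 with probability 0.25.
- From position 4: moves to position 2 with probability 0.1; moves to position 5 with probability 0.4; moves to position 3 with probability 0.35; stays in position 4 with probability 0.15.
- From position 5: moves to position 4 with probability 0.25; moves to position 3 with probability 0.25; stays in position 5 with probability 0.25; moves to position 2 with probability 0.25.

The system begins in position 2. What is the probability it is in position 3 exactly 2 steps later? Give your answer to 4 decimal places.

0.2950

Propagate the distribution vector 2 steps from position 2.
After 0 steps: (1.0000, 0.0000, 0.0000, 0.0000)
After 1 step: (0.2000, 0.3000, 0.3500, 0.1500)
After 2 steps: (0.1725, 0.2950, 0.2650, 0.2675)
P(in position 3 after 2 steps) = 0.2950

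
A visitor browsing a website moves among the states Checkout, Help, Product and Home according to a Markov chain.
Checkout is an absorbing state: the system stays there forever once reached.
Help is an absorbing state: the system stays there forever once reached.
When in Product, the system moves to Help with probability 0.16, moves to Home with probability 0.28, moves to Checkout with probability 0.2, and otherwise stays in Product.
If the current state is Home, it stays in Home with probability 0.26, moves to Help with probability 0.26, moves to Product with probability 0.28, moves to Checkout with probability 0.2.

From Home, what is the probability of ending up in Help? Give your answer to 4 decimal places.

Let h(s) be the probability of absorption at Help starting from transient state s. Then h(Help) = 1 and h(Checkout) = 0. By first-step analysis:
h(Product) = 0.2·0 + 0.16·1 + 0.36·h(Product) + 0.28·h(Home)
h(Home) = 0.2·0 + 0.26·1 + 0.28·h(Product) + 0.26·h(Home)
Solving: h(Product) = 0.4838, h(Home) = 0.5344.
Starting from Home, the probability is 0.5344.

0.5344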